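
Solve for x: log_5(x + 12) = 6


Convert to exponential form: x + 12 = 5^6 = 15625
x = 15625 - 12 = 15613
Check: log_5(15613 + 12) = log_5(15625) = log_5(15625) = 6 ✓

x = 15613


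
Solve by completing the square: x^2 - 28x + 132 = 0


Start: x^2 - 28x + 132 = 0
Move constant: x^2 - 28x = -132
Half of -28 is -14, squared is 196
Add 196 to both sides: x^2 - 28x + 196 = 64
(x - 14)^2 = 64
x - 14 = ±8
x = 14 + 8 = 22 or x = 14 - 8 = 6

x = 6, x = 22


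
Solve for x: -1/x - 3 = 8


Subtract -3 from both sides: -1/x = 11
Multiply both sides by x: -1 = 11 * x
Divide by 11: x = -1/11

x = -1/11


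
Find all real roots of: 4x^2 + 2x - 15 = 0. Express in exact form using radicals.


Using the quadratic formula: x = (-b ± sqrt(b^2 - 4ac)) / (2a)
Here a = 4, b = 2, c = -15
Discriminant = b^2 - 4ac = 2^2 - 4(4)(-15) = 4 + 240 = 244
Since discriminant = 244 > 0, there are two real roots.
x = (-2 ± 2*sqrt(61)) / 8
Simplifying: x = (-1 ± sqrt(61)) / 4
Numerically: x ≈ 1.7026 or x ≈ -2.2026

x = (-1 + sqrt(61)) / 4 or x = (-1 - sqrt(61)) / 4


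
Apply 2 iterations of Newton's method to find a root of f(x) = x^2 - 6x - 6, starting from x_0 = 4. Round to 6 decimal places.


Newton's method: x_(n+1) = x_n - f(x_n)/f'(x_n)
f(x) = x^2 - 6x - 6
f'(x) = 2x - 6

Iteration 1:
  f(4.000000) = -14.000000
  f'(4.000000) = 2.000000
  x_1 = 4.000000 - (-14.000000)/(2.000000) = 11.000000

Iteration 2:
  f(11.000000) = 49.000000
  f'(11.000000) = 16.000000
  x_2 = 11.000000 - (49.000000)/(16.000000) = 7.937500

x_2 = 7.937500


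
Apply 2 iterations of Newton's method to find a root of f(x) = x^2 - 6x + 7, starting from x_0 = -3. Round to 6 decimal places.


Newton's method: x_(n+1) = x_n - f(x_n)/f'(x_n)
f(x) = x^2 - 6x + 7
f'(x) = 2x - 6

Iteration 1:
  f(-3.000000) = 34.000000
  f'(-3.000000) = -12.000000
  x_1 = -3.000000 - (34.000000)/(-12.000000) = -0.166667

Iteration 2:
  f(-0.166667) = 8.027778
  f'(-0.166667) = -6.333333
  x_2 = -0.166667 - (8.027778)/(-6.333333) = 1.100877

x_2 = 1.100877


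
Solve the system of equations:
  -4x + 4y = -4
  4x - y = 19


Using Cramer's rule:
Determinant D = (-4)(-1) - (4)(4) = 4 - 16 = -12
Dx = (-4)(-1) - (19)(4) = 4 - 76 = -72
Dy = (-4)(19) - (4)(-4) = -76 + 16 = -60
x = Dx/D = -72/-12 = 6
y = Dy/D = -60/-12 = 5

x = 6, y = 5


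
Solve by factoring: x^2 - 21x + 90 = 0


We need two numbers that multiply to 90 and add to -21.
Those numbers are -15 and -6 (since (-15) * (-6) = 90 and (-15) + (-6) = -21).
So x^2 - 21x + 90 = (x - 15)(x - 6) = 0
Setting each factor to zero: x = 15 or x = 6

x = 6, x = 15


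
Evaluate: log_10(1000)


We need the exponent such that 10^? = 1000
10^3 = 1000
Therefore log_10(1000) = 3

3


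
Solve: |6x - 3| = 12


An absolute value equation |expr| = 12 gives two cases:
Case 1: 6x - 3 = 12
  6x = 15, so x = 5/2
Case 2: 6x - 3 = -12
  6x = -9, so x = -3/2

x = -3/2, x = 5/2


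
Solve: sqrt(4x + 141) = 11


Square both sides: 4x + 141 = 11^2 = 121
4x = 121 - 141 = -20
x = -5
Check: sqrt(4*(-5) + 141) = sqrt(121) = 11 ✓

x = -5


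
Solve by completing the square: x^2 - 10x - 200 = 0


Start: x^2 - 10x - 200 = 0
Move constant: x^2 - 10x = 200
Half of -10 is -5, squared is 25
Add 25 to both sides: x^2 - 10x + 25 = 225
(x - 5)^2 = 225
x - 5 = ±15
x = 5 + 15 = 20 or x = 5 - 15 = -10

x = -10, x = 20


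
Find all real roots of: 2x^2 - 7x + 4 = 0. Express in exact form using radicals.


Using the quadratic formula: x = (-b ± sqrt(b^2 - 4ac)) / (2a)
Here a = 2, b = -7, c = 4
Discriminant = b^2 - 4ac = (-7)^2 - 4(2)(4) = 49 - 32 = 17
Since discriminant = 17 > 0, there are two real roots.
x = (7 ± sqrt(17)) / 4
Numerically: x ≈ 2.7808 or x ≈ 0.7192

x = (7 + sqrt(17)) / 4 or x = (7 - sqrt(17)) / 4


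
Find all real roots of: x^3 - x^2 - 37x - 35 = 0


Let p(x) = x^3 - x^2 - 37x - 35. By the rational root theorem (leading coefficient 1), any rational root is an integer divisor of 35: try ±1, ±2, ... in turn.
Test x = 1: value = -72 ≠ 0.
Test x = -1: value = 0 ✓, so (x + 1) is a factor.
Synthetic division by (x + 1): bring down 1; 1(-1) - 1 = -2; (-2)(-1) - 37 = -35; (-35)(-1) - 35 = 0 → quotient x^2 - 2x - 35, remainder 0.
Solve the quadratic x^2 - 2x - 35 = 0: discriminant = (-2)^2 - 4(1)(-35) = 4 + 140 = 144.
sqrt(144) = 12, so x = (2 ± 12)/2: x = 7 or x = -5.

x = -5, x = -1, x = 7


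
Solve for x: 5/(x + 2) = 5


Multiply both sides by (x + 2): 5 = 5(x + 2)
Distribute: 5 = 5x + 10
5x = 5 - 10 = -5
x = -1

x = -1


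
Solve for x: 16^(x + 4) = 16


Express both sides with the same base.
16 = 16^1
Since the bases match, equate exponents: x + 4 = 1
So x = 1 - (4) = -3

x = -3


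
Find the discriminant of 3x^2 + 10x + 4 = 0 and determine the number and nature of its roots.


For ax^2 + bx + c = 0, discriminant D = b^2 - 4ac
Here a = 3, b = 10, c = 4
D = (10)^2 - 4(3)(4) = 100 - 48 = 52

D = 52 > 0 but not a perfect square
The equation has 2 distinct real irrational roots.

Discriminant = 52, 2 distinct real irrational roots


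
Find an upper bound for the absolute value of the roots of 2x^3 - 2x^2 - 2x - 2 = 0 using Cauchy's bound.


Cauchy's bound: all roots r satisfy |r| <= 1 + max(|a_i/a_n|) for i = 0,...,n-1
where a_n is the leading coefficient.

Coefficients: [2, -2, -2, -2]
Leading coefficient a_n = 2
Ratios |a_i/a_n|: 1, 1, 1
Maximum ratio: 1
Cauchy's bound: |r| <= 1 + 1 = 2

Upper bound = 2


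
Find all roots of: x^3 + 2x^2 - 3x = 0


The constant term is 0, so x = 0 is a root. Factor out x:
  x^2 + 2x - 3 = 0
Solve the quadratic x^2 + 2x - 3 = 0: discriminant = 2^2 - 4(1)(-3) = 4 + 12 = 16.
sqrt(16) = 4, so x = (-2 ± 4)/2: x = 1 or x = -3.
Collecting all roots found:

x = -3, x = 0, x = 1


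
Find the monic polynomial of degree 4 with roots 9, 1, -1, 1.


A monic polynomial with roots 9, 1, -1, 1 is:
p(x) = (x - 9)(x - 1)(x + 1)(x - 1)
After multiplying by (x - 9): x - 9
After multiplying by (x - 1): x^2 - 10x + 9
After multiplying by (x + 1): x^3 - 9x^2 - x + 9
After multiplying by (x - 1): x^4 - 10x^3 + 8x^2 + 10x - 9

x^4 - 10x^3 + 8x^2 + 10x - 9


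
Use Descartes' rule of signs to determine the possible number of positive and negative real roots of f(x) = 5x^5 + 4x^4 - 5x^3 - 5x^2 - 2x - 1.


Descartes' rule of signs:

For positive roots, count sign changes in f(x) = 5x^5 + 4x^4 - 5x^3 - 5x^2 - 2x - 1:
Signs of coefficients: +, +, -, -, -, -
Number of sign changes: 1
Possible positive real roots: 1

For negative roots, examine f(-x) = -5x^5 + 4x^4 + 5x^3 - 5x^2 + 2x - 1:
Signs of coefficients: -, +, +, -, +, -
Number of sign changes: 4
Possible negative real roots: 4, 2, 0

Positive roots: 1; Negative roots: 4 or 2 or 0


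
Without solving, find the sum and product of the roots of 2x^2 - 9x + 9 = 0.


By Vieta's formulas for ax^2 + bx + c = 0:
  Sum of roots = -b/a
  Product of roots = c/a

Here a = 2, b = -9, c = 9
Sum = -(-9)/2 = 9/2
Product = 9/2 = 9/2

Sum = 9/2, Product = 9/2


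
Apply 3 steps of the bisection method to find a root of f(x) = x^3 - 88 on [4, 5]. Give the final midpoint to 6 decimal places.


f(x) = x^3 - 88
f(4) = -24 < 0
f(5) = 37 > 0

Step 1: midpoint = (4.000000 + 5.000000)/2 = 4.500000
  f(4.500000) = 3.125000
  f(mid) > 0, so root is in [4.000000, 4.500000]

Step 2: midpoint = (4.000000 + 4.500000)/2 = 4.250000
  f(4.250000) = -11.234375
  f(mid) < 0, so root is in [4.250000, 4.500000]

Step 3: midpoint = (4.250000 + 4.500000)/2 = 4.375000
  f(4.375000) = -4.259766
  f(mid) < 0, so root is in [4.375000, 4.500000]

midpoint = 4.375000


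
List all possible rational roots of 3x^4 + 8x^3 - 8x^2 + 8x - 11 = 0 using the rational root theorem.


Rational root theorem: possible roots are ±p/q where:
  p divides the constant term (-11): p ∈ {1, 11}
  q divides the leading coefficient (3): q ∈ {1, 3}

All possible rational roots: -11, -11/3, -1, -1/3, 1/3, 1, 11/3, 11

-11, -11/3, -1, -1/3, 1/3, 1, 11/3, 11


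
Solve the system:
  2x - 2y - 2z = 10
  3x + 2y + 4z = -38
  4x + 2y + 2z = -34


Using Cramer's rule. Expand each determinant along the first row.
D  = 2*[2*2 - 4*2] - (-2)*[3*2 - 4*4] + (-2)*[3*2 - 2*4]
  = 2*(-4) - (-2)*(-10) + (-2)*(-2) = -24
Dx = 10*[2*2 - 4*2] - (-2)*[(-38)*2 - 4*(-34)] + (-2)*[(-38)*2 - 2*(-34)]
  = 10*(-4) - (-2)*(60) + (-2)*(-8) = 96
Dy = 2*[(-38)*2 - 4*(-34)] - 10*[3*2 - 4*4] + (-2)*[3*(-34) - (-38)*4]
  = 2*(60) - 10*(-10) + (-2)*(50) = 120
Dz = 2*[2*(-34) - (-38)*2] - (-2)*[3*(-34) - (-38)*4] + 10*[3*2 - 2*4]
  = 2*(8) - (-2)*(50) + 10*(-2) = 96
x = Dx/D = 96/-24 = -4, y = Dy/D = 120/-24 = -5, z = Dz/D = 96/-24 = -4
Check eq1: (2)(-4) + (-2)(-5) + (-2)(-4) = 10 = 10 ✓
Check eq2: (3)(-4) + (2)(-5) + (4)(-4) = -38 = -38 ✓
Check eq3: (4)(-4) + (2)(-5) + (2)(-4) = -34 = -34 ✓

x = -4, y = -5, z = -4


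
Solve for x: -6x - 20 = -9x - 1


Starting with: -6x - 20 = -9x - 1
Move all x terms to left: (-6 + 9)x = -1 + 20
Simplify: 3x = 19
Divide both sides by 3: x = 19/3

x = 19/3


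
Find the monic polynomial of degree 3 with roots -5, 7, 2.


A monic polynomial with roots -5, 7, 2 is:
p(x) = (x + 5)(x - 7)(x - 2)
After multiplying by (x + 5): x + 5
After multiplying by (x - 7): x^2 - 2x - 35
After multiplying by (x - 2): x^3 - 4x^2 - 31x + 70

x^3 - 4x^2 - 31x + 70


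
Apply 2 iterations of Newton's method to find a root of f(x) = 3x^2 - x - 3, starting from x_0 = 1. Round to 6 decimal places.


Newton's method: x_(n+1) = x_n - f(x_n)/f'(x_n)
f(x) = 3x^2 - x - 3
f'(x) = 6x - 1

Iteration 1:
  f(1.000000) = -1.000000
  f'(1.000000) = 5.000000
  x_1 = 1.000000 - (-1.000000)/(5.000000) = 1.200000

Iteration 2:
  f(1.200000) = 0.120000
  f'(1.200000) = 6.200000
  x_2 = 1.200000 - (0.120000)/(6.200000) = 1.180645

x_2 = 1.180645


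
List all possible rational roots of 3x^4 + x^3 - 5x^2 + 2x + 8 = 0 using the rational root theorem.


Rational root theorem: possible roots are ±p/q where:
  p divides the constant term (8): p ∈ {1, 2, 4, 8}
  q divides the leading coefficient (3): q ∈ {1, 3}

All possible rational roots: -8, -4, -8/3, -2, -4/3, -1, -2/3, -1/3, 1/3, 2/3, 1, 4/3, 2, 8/3, 4, 8

-8, -4, -8/3, -2, -4/3, -1, -2/3, -1/3, 1/3, 2/3, 1, 4/3, 2, 8/3, 4, 8


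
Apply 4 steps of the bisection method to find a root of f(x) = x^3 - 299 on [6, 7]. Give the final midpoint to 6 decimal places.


f(x) = x^3 - 299
f(6) = -83 < 0
f(7) = 44 > 0

Step 1: midpoint = (6.000000 + 7.000000)/2 = 6.500000
  f(6.500000) = -24.375000
  f(mid) < 0, so root is in [6.500000, 7.000000]

Step 2: midpoint = (6.500000 + 7.000000)/2 = 6.750000
  f(6.750000) = 8.546875
  f(mid) > 0, so root is in [6.500000, 6.750000]

Step 3: midpoint = (6.500000 + 6.750000)/2 = 6.625000
  f(6.625000) = -8.224609
  f(mid) < 0, so root is in [6.625000, 6.750000]

Step 4: midpoint = (6.625000 + 6.750000)/2 = 6.687500
  f(6.687500) = 0.082764
  f(mid) > 0, so root is in [6.625000, 6.687500]

midpoint = 6.687500


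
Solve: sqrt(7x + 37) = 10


Square both sides: 7x + 37 = 10^2 = 100
7x = 100 - 37 = 63
x = 9
Check: sqrt(7*9 + 37) = sqrt(100) = 10 ✓

x = 9


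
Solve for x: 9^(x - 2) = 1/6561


Express both sides with the same base.
1/6561 = 9^(-4)
Since the bases match, equate exponents: x - 2 = -4
So x = -4 - (-2) = -2

x = -2


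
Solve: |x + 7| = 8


An absolute value equation |expr| = 8 gives two cases:
Case 1: x + 7 = 8
  x = 1, so x = 1
Case 2: x + 7 = -8
  x = -15, so x = -15

x = -15, x = 1


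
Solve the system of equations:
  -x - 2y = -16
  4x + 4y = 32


Using Cramer's rule:
Determinant D = (-1)(4) - (4)(-2) = -4 + 8 = 4
Dx = (-16)(4) - (32)(-2) = -64 + 64 = 0
Dy = (-1)(32) - (4)(-16) = -32 + 64 = 32
x = Dx/D = 0/4 = 0
y = Dy/D = 32/4 = 8

x = 0, y = 8


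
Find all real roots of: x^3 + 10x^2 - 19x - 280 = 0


Let p(x) = x^3 + 10x^2 - 19x - 280. By the rational root theorem (leading coefficient 1), any rational root is an integer divisor of 280: try ±1, ±2, ... in turn.
Test x = 1: value = -288 ≠ 0.
Test x = -1: value = -252 ≠ 0.
Test x = 2: value = -270 ≠ 0.
Test x = -2: value = -210 ≠ 0.
Test x = 4: value = -132 ≠ 0.
Test x = -4: value = -108 ≠ 0.
Test x = 5: value = 0 ✓, so (x - 5) is a factor.
Synthetic division by (x - 5): bring down 1; 1(5) + 10 = 15; 15(5) - 19 = 56; 56(5) - 280 = 0 → quotient x^2 + 15x + 56, remainder 0.
Solve the quadratic x^2 + 15x + 56 = 0: discriminant = 15^2 - 4(1)(56) = 225 - 224 = 1.
sqrt(1) = 1, so x = (-15 ± 1)/2: x = -7 or x = -8.

x = -8, x = -7, x = 5


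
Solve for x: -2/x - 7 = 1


Subtract -7 from both sides: -2/x = 8
Multiply both sides by x: -2 = 8 * x
Divide by 8: x = -1/4

x = -1/4


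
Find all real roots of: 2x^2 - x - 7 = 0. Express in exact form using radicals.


Using the quadratic formula: x = (-b ± sqrt(b^2 - 4ac)) / (2a)
Here a = 2, b = -1, c = -7
Discriminant = b^2 - 4ac = (-1)^2 - 4(2)(-7) = 1 + 56 = 57
Since discriminant = 57 > 0, there are two real roots.
x = (1 ± sqrt(57)) / 4
Numerically: x ≈ 2.1375 or x ≈ -1.6375

x = (1 + sqrt(57)) / 4 or x = (1 - sqrt(57)) / 4


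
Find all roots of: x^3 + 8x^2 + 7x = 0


The constant term is 0, so x = 0 is a root. Factor out x:
  x^2 + 8x + 7 = 0
Solve the quadratic x^2 + 8x + 7 = 0: discriminant = 8^2 - 4(1)(7) = 64 - 28 = 36.
sqrt(36) = 6, so x = (-8 ± 6)/2: x = -1 or x = -7.
Collecting all roots found:

x = -7, x = -1, x = 0


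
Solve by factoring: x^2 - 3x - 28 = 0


We need two numbers that multiply to -28 and add to -3.
Those numbers are 4 and -7 (since 4 * (-7) = -28 and 4 + (-7) = -3).
So x^2 - 3x - 28 = (x + 4)(x - 7) = 0
Setting each factor to zero: x = -4 or x = 7

x = -4, x = 7


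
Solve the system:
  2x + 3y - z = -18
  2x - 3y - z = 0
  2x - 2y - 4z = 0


Using Cramer's rule. Expand each determinant along the first row.
D  = 2*[(-3)*(-4) - (-1)*(-2)] - 3*[2*(-4) - (-1)*2] + (-1)*[2*(-2) - (-3)*2]
  = 2*(10) - 3*(-6) + (-1)*(2) = 36
Dx = (-18)*[(-3)*(-4) - (-1)*(-2)] - 3*[0*(-4) - (-1)*0] + (-1)*[0*(-2) - (-3)*0]
  = (-18)*(10) - 3*(0) + (-1)*(0) = -180
Dy = 2*[0*(-4) - (-1)*0] - (-18)*[2*(-4) - (-1)*2] + (-1)*[2*0 - 0*2]
  = 2*(0) - (-18)*(-6) + (-1)*(0) = -108
Dz = 2*[(-3)*0 - 0*(-2)] - 3*[2*0 - 0*2] + (-18)*[2*(-2) - (-3)*2]
  = 2*(0) - 3*(0) + (-18)*(2) = -36
x = Dx/D = -180/36 = -5, y = Dy/D = -108/36 = -3, z = Dz/D = -36/36 = -1
Check eq1: (2)(-5) + (3)(-3) + (-1)(-1) = -18 = -18 ✓
Check eq2: (2)(-5) + (-3)(-3) + (-1)(-1) = 0 = 0 ✓
Check eq3: (2)(-5) + (-2)(-3) + (-4)(-1) = 0 = 0 ✓

x = -5, y = -3, z = -1


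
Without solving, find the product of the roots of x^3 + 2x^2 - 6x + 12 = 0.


By Vieta's formulas for x^3 + bx^2 + cx + d = 0:
  r1 + r2 + r3 = -b/a = -2
  r1*r2 + r1*r3 + r2*r3 = c/a = -6
  r1*r2*r3 = -d/a = -12


Product = -12


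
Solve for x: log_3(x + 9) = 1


Convert to exponential form: x + 9 = 3^1 = 3
x = 3 - 9 = -6
Check: log_3(-6 + 9) = log_3(3) = log_3(3) = 1 ✓

x = -6


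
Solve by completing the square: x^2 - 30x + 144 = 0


Start: x^2 - 30x + 144 = 0
Move constant: x^2 - 30x = -144
Half of -30 is -15, squared is 225
Add 225 to both sides: x^2 - 30x + 225 = 81
(x - 15)^2 = 81
x - 15 = ±9
x = 15 + 9 = 24 or x = 15 - 9 = 6

x = 6, x = 24


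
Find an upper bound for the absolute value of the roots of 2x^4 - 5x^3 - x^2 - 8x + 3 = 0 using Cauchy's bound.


Cauchy's bound: all roots r satisfy |r| <= 1 + max(|a_i/a_n|) for i = 0,...,n-1
where a_n is the leading coefficient.

Coefficients: [2, -5, -1, -8, 3]
Leading coefficient a_n = 2
Ratios |a_i/a_n|: 5/2, 1/2, 4, 3/2
Maximum ratio: 4
Cauchy's bound: |r| <= 1 + 4 = 5

Upper bound = 5


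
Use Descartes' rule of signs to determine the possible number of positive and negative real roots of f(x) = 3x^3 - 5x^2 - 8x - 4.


Descartes' rule of signs:

For positive roots, count sign changes in f(x) = 3x^3 - 5x^2 - 8x - 4:
Signs of coefficients: +, -, -, -
Number of sign changes: 1
Possible positive real roots: 1

For negative roots, examine f(-x) = -3x^3 - 5x^2 + 8x - 4:
Signs of coefficients: -, -, +, -
Number of sign changes: 2
Possible negative real roots: 2, 0

Positive roots: 1; Negative roots: 2 or 0


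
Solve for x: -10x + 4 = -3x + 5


Starting with: -10x + 4 = -3x + 5
Move all x terms to left: (-10 + 3)x = 5 - 4
Simplify: -7x = 1
Divide both sides by -7: x = -1/7

x = -1/7


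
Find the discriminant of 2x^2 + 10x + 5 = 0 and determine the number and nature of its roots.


For ax^2 + bx + c = 0, discriminant D = b^2 - 4ac
Here a = 2, b = 10, c = 5
D = (10)^2 - 4(2)(5) = 100 - 40 = 60

D = 60 > 0 but not a perfect square
The equation has 2 distinct real irrational roots.

Discriminant = 60, 2 distinct real irrational roots


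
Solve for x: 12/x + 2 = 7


Subtract 2 from both sides: 12/x = 5
Multiply both sides by x: 12 = 5 * x
Divide by 5: x = 12/5

x = 12/5


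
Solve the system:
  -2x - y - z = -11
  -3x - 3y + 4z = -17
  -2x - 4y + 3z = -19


Using Cramer's rule. Expand each determinant along the first row.
D  = (-2)*[(-3)*3 - 4*(-4)] - (-1)*[(-3)*3 - 4*(-2)] + (-1)*[(-3)*(-4) - (-3)*(-2)]
  = (-2)*(7) - (-1)*(-1) + (-1)*(6) = -21
Dx = (-11)*[(-3)*3 - 4*(-4)] - (-1)*[(-17)*3 - 4*(-19)] + (-1)*[(-17)*(-4) - (-3)*(-19)]
  = (-11)*(7) - (-1)*(25) + (-1)*(11) = -63
Dy = (-2)*[(-17)*3 - 4*(-19)] - (-11)*[(-3)*3 - 4*(-2)] + (-1)*[(-3)*(-19) - (-17)*(-2)]
  = (-2)*(25) - (-11)*(-1) + (-1)*(23) = -84
Dz = (-2)*[(-3)*(-19) - (-17)*(-4)] - (-1)*[(-3)*(-19) - (-17)*(-2)] + (-11)*[(-3)*(-4) - (-3)*(-2)]
  = (-2)*(-11) - (-1)*(23) + (-11)*(6) = -21
x = Dx/D = -63/-21 = 3, y = Dy/D = -84/-21 = 4, z = Dz/D = -21/-21 = 1
Check eq1: (-2)(3) + (-1)(4) + (-1)(1) = -11 = -11 ✓
Check eq2: (-3)(3) + (-3)(4) + (4)(1) = -17 = -17 ✓
Check eq3: (-2)(3) + (-4)(4) + (3)(1) = -19 = -19 ✓

x = 3, y = 4, z = 1


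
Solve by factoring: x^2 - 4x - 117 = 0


We need two numbers that multiply to -117 and add to -4.
Those numbers are -13 and 9 (since (-13) * 9 = -117 and (-13) + 9 = -4).
So x^2 - 4x - 117 = (x - 13)(x + 9) = 0
Setting each factor to zero: x = 13 or x = -9

x = -9, x = 13


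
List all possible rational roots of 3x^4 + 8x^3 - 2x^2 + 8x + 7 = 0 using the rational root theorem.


Rational root theorem: possible roots are ±p/q where:
  p divides the constant term (7): p ∈ {1, 7}
  q divides the leading coefficient (3): q ∈ {1, 3}

All possible rational roots: -7, -7/3, -1, -1/3, 1/3, 1, 7/3, 7

-7, -7/3, -1, -1/3, 1/3, 1, 7/3, 7


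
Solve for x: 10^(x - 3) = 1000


Express both sides with the same base.
1000 = 10^3
Since the bases match, equate exponents: x - 3 = 3
So x = 3 - (-3) = 6

x = 6


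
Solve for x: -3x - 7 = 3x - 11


Starting with: -3x - 7 = 3x - 11
Move all x terms to left: (-3 - 3)x = -11 + 7
Simplify: -6x = -4
Divide both sides by -6: x = 2/3

x = 2/3


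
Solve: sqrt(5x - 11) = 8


Square both sides: 5x - 11 = 8^2 = 64
5x = 64 + 11 = 75
x = 15
Check: sqrt(5*15 - 11) = sqrt(64) = 8 ✓

x = 15


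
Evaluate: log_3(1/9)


We need the exponent such that 3^? = 1/9
3^(-2) = 1/3^2 = 1/9
Therefore log_3(1/9) = -2

-2


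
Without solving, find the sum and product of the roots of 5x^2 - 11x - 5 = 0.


By Vieta's formulas for ax^2 + bx + c = 0:
  Sum of roots = -b/a
  Product of roots = c/a

Here a = 5, b = -11, c = -5
Sum = -(-11)/5 = 11/5
Product = -5/5 = -1

Sum = 11/5, Product = -1


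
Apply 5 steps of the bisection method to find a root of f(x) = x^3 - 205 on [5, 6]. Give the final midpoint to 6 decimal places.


f(x) = x^3 - 205
f(5) = -80 < 0
f(6) = 11 > 0

Step 1: midpoint = (5.000000 + 6.000000)/2 = 5.500000
  f(5.500000) = -38.625000
  f(mid) < 0, so root is in [5.500000, 6.000000]

Step 2: midpoint = (5.500000 + 6.000000)/2 = 5.750000
  f(5.750000) = -14.890625
  f(mid) < 0, so root is in [5.750000, 6.000000]

Step 3: midpoint = (5.750000 + 6.000000)/2 = 5.875000
  f(5.875000) = -2.220703
  f(mid) < 0, so root is in [5.875000, 6.000000]

Step 4: midpoint = (5.875000 + 6.000000)/2 = 5.937500
  f(5.937500) = 4.320068
  f(mid) > 0, so root is in [5.875000, 5.937500]

Step 5: midpoint = (5.875000 + 5.937500)/2 = 5.906250
  f(5.906250) = 1.032379
  f(mid) > 0, so root is in [5.875000, 5.906250]

midpoint = 5.906250


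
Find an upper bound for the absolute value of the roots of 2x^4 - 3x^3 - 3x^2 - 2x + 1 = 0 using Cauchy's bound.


Cauchy's bound: all roots r satisfy |r| <= 1 + max(|a_i/a_n|) for i = 0,...,n-1
where a_n is the leading coefficient.

Coefficients: [2, -3, -3, -2, 1]
Leading coefficient a_n = 2
Ratios |a_i/a_n|: 3/2, 3/2, 1, 1/2
Maximum ratio: 3/2
Cauchy's bound: |r| <= 1 + 3/2 = 5/2

Upper bound = 5/2


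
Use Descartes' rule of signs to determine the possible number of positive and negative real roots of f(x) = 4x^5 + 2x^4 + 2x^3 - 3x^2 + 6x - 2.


Descartes' rule of signs:

For positive roots, count sign changes in f(x) = 4x^5 + 2x^4 + 2x^3 - 3x^2 + 6x - 2:
Signs of coefficients: +, +, +, -, +, -
Number of sign changes: 3
Possible positive real roots: 3, 1

For negative roots, examine f(-x) = -4x^5 + 2x^4 - 2x^3 - 3x^2 - 6x - 2:
Signs of coefficients: -, +, -, -, -, -
Number of sign changes: 2
Possible negative real roots: 2, 0

Positive roots: 3 or 1; Negative roots: 2 or 0


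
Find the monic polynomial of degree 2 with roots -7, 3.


A monic polynomial with roots -7, 3 is:
p(x) = (x + 7)(x - 3)
After multiplying by (x + 7): x + 7
After multiplying by (x - 3): x^2 + 4x - 21

x^2 + 4x - 21


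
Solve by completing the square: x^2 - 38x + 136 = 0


Start: x^2 - 38x + 136 = 0
Move constant: x^2 - 38x = -136
Half of -38 is -19, squared is 361
Add 361 to both sides: x^2 - 38x + 361 = 225
(x - 19)^2 = 225
x - 19 = ±15
x = 19 + 15 = 34 or x = 19 - 15 = 4

x = 4, x = 34


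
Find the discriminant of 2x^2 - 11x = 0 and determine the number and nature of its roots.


For ax^2 + bx + c = 0, discriminant D = b^2 - 4ac
Here a = 2, b = -11, c = 0
D = (-11)^2 - 4(2)(0) = 121 - 0 = 121

D = 121 > 0 and is a perfect square (sqrt = 11)
The equation has 2 distinct real rational roots.

Discriminant = 121, 2 distinct real rational roots


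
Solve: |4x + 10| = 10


An absolute value equation |expr| = 10 gives two cases:
Case 1: 4x + 10 = 10
  4x = 0, so x = 0
Case 2: 4x + 10 = -10
  4x = -20, so x = -5

x = -5, x = 0


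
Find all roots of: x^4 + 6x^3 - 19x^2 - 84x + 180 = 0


Let p(x) = x^4 + 6x^3 - 19x^2 - 84x + 180. By the rational root theorem (leading coefficient 1), any rational root is an integer divisor of 180: try ±1, ±2, ... in turn.
Test x = 1: value = 84 ≠ 0.
Test x = -1: value = 240 ≠ 0.
Test x = 2: value = 0 ✓, so (x - 2) is a factor.
Synthetic division by (x - 2): bring down 1; 1(2) + 6 = 8; 8(2) - 19 = -3; (-3)(2) - 84 = -90; (-90)(2) + 180 = 0 → quotient x^3 + 8x^2 - 3x - 90, remainder 0.
Continue with the quotient x^3 + 8x^2 - 3x - 90 (candidates must divide 90; re-test x = 2 first in case it repeats).
Test x = 2: value = -56 ≠ 0.
Test x = -2: value = -60 ≠ 0.
Test x = 3: value = 0 ✓, so (x - 3) is a factor.
Synthetic division by (x - 3): bring down 1; 1(3) + 8 = 11; 11(3) - 3 = 30; 30(3) - 90 = 0 → quotient x^2 + 11x + 30, remainder 0.
Solve the quadratic x^2 + 11x + 30 = 0: discriminant = 11^2 - 4(1)(30) = 121 - 120 = 1.
sqrt(1) = 1, so x = (-11 ± 1)/2: x = -5 or x = -6.
Collecting all roots found:

x = -6, x = -5, x = 2, x = 3


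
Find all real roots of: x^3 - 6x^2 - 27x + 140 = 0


Let p(x) = x^3 - 6x^2 - 27x + 140. By the rational root theorem (leading coefficient 1), any rational root is an integer divisor of 140: try ±1, ±2, ... in turn.
Test x = 1: value = 108 ≠ 0.
Test x = -1: value = 160 ≠ 0.
Test x = 2: value = 70 ≠ 0.
Test x = -2: value = 162 ≠ 0.
Test x = 4: value = 0 ✓, so (x - 4) is a factor.
Synthetic division by (x - 4): bring down 1; 1(4) - 6 = -2; (-2)(4) - 27 = -35; (-35)(4) + 140 = 0 → quotient x^2 - 2x - 35, remainder 0.
Solve the quadratic x^2 - 2x - 35 = 0: discriminant = (-2)^2 - 4(1)(-35) = 4 + 140 = 144.
sqrt(144) = 12, so x = (2 ± 12)/2: x = 7 or x = -5.

x = -5, x = 4, x = 7


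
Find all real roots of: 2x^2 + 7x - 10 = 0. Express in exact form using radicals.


Using the quadratic formula: x = (-b ± sqrt(b^2 - 4ac)) / (2a)
Here a = 2, b = 7, c = -10
Discriminant = b^2 - 4ac = 7^2 - 4(2)(-10) = 49 + 80 = 129
Since discriminant = 129 > 0, there are two real roots.
x = (-7 ± sqrt(129)) / 4
Numerically: x ≈ 1.0895 or x ≈ -4.5895

x = (-7 + sqrt(129)) / 4 or x = (-7 - sqrt(129)) / 4


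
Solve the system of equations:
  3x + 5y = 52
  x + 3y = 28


Using Cramer's rule:
Determinant D = (3)(3) - (1)(5) = 9 - 5 = 4
Dx = (52)(3) - (28)(5) = 156 - 140 = 16
Dy = (3)(28) - (1)(52) = 84 - 52 = 32
x = Dx/D = 16/4 = 4
y = Dy/D = 32/4 = 8

x = 4, y = 8


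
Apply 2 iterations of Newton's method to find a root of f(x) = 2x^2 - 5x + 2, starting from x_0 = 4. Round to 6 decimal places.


Newton's method: x_(n+1) = x_n - f(x_n)/f'(x_n)
f(x) = 2x^2 - 5x + 2
f'(x) = 4x - 5

Iteration 1:
  f(4.000000) = 14.000000
  f'(4.000000) = 11.000000
  x_1 = 4.000000 - (14.000000)/(11.000000) = 2.727273

Iteration 2:
  f(2.727273) = 3.239669
  f'(2.727273) = 5.909091
  x_2 = 2.727273 - (3.239669)/(5.909091) = 2.179021

x_2 = 2.179021


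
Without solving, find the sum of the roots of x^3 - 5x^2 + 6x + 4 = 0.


By Vieta's formulas for x^3 + bx^2 + cx + d = 0:
  r1 + r2 + r3 = -b/a = 5
  r1*r2 + r1*r3 + r2*r3 = c/a = 6
  r1*r2*r3 = -d/a = -4


Sum = 5


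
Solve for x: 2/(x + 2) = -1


Multiply both sides by (x + 2): 2 = -1(x + 2)
Distribute: 2 = -x - 2
-x = 2 + 2 = 4
x = -4

x = -4


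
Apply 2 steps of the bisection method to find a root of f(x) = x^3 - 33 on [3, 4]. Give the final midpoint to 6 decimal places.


f(x) = x^3 - 33
f(3) = -6 < 0
f(4) = 31 > 0

Step 1: midpoint = (3.000000 + 4.000000)/2 = 3.500000
  f(3.500000) = 9.875000
  f(mid) > 0, so root is in [3.000000, 3.500000]

Step 2: midpoint = (3.000000 + 3.500000)/2 = 3.250000
  f(3.250000) = 1.328125
  f(mid) > 0, so root is in [3.000000, 3.250000]

midpoint = 3.250000


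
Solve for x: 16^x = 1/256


Express both sides with the same base.
1/256 = 16^(-2)
Since the bases match: x = -2

x = -2


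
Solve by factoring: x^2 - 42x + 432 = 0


We need two numbers that multiply to 432 and add to -42.
Those numbers are -18 and -24 (since (-18) * (-24) = 432 and (-18) + (-24) = -42).
So x^2 - 42x + 432 = (x - 18)(x - 24) = 0
Setting each factor to zero: x = 18 or x = 24

x = 18, x = 24


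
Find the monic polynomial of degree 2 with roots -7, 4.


A monic polynomial with roots -7, 4 is:
p(x) = (x + 7)(x - 4)
After multiplying by (x + 7): x + 7
After multiplying by (x - 4): x^2 + 3x - 28

x^2 + 3x - 28


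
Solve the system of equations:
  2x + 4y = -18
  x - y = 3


Using Cramer's rule:
Determinant D = (2)(-1) - (1)(4) = -2 - 4 = -6
Dx = (-18)(-1) - (3)(4) = 18 - 12 = 6
Dy = (2)(3) - (1)(-18) = 6 + 18 = 24
x = Dx/D = 6/-6 = -1
y = Dy/D = 24/-6 = -4

x = -1, y = -4


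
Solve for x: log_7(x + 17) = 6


Convert to exponential form: x + 17 = 7^6 = 117649
x = 117649 - 17 = 117632
Check: log_7(117632 + 17) = log_7(117649) = log_7(117649) = 6 ✓

x = 117632


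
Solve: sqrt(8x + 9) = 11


Square both sides: 8x + 9 = 11^2 = 121
8x = 121 - 9 = 112
x = 14
Check: sqrt(8*14 + 9) = sqrt(121) = 11 ✓

x = 14


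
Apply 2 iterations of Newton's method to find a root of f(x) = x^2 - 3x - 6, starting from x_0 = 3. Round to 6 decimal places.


Newton's method: x_(n+1) = x_n - f(x_n)/f'(x_n)
f(x) = x^2 - 3x - 6
f'(x) = 2x - 3

Iteration 1:
  f(3.000000) = -6.000000
  f'(3.000000) = 3.000000
  x_1 = 3.000000 - (-6.000000)/(3.000000) = 5.000000

Iteration 2:
  f(5.000000) = 4.000000
  f'(5.000000) = 7.000000
  x_2 = 5.000000 - (4.000000)/(7.000000) = 4.428571

x_2 = 4.428571


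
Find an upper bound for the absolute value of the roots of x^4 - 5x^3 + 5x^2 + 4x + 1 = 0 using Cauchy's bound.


Cauchy's bound: all roots r satisfy |r| <= 1 + max(|a_i/a_n|) for i = 0,...,n-1
where a_n is the leading coefficient.

Coefficients: [1, -5, 5, 4, 1]
Leading coefficient a_n = 1
Ratios |a_i/a_n|: 5, 5, 4, 1
Maximum ratio: 5
Cauchy's bound: |r| <= 1 + 5 = 6

Upper bound = 6


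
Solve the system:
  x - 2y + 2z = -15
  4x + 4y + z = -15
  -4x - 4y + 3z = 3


Using Cramer's rule. Expand each determinant along the first row.
D  = 1*[4*3 - 1*(-4)] - (-2)*[4*3 - 1*(-4)] + 2*[4*(-4) - 4*(-4)]
  = 1*(16) - (-2)*(16) + 2*(0) = 48
Dx = (-15)*[4*3 - 1*(-4)] - (-2)*[(-15)*3 - 1*3] + 2*[(-15)*(-4) - 4*3]
  = (-15)*(16) - (-2)*(-48) + 2*(48) = -240
Dy = 1*[(-15)*3 - 1*3] - (-15)*[4*3 - 1*(-4)] + 2*[4*3 - (-15)*(-4)]
  = 1*(-48) - (-15)*(16) + 2*(-48) = 96
Dz = 1*[4*3 - (-15)*(-4)] - (-2)*[4*3 - (-15)*(-4)] + (-15)*[4*(-4) - 4*(-4)]
  = 1*(-48) - (-2)*(-48) + (-15)*(0) = -144
x = Dx/D = -240/48 = -5, y = Dy/D = 96/48 = 2, z = Dz/D = -144/48 = -3
Check eq1: (1)(-5) + (-2)(2) + (2)(-3) = -15 = -15 ✓
Check eq2: (4)(-5) + (4)(2) + (1)(-3) = -15 = -15 ✓
Check eq3: (-4)(-5) + (-4)(2) + (3)(-3) = 3 = 3 ✓

x = -5, y = 2, z = -3


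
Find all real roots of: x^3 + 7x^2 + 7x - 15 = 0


Let p(x) = x^3 + 7x^2 + 7x - 15. By the rational root theorem (leading coefficient 1), any rational root is an integer divisor of 15: try ±1, ±2, ... in turn.
Test x = 1: value = 0 ✓, so (x - 1) is a factor.
Synthetic division by (x - 1): bring down 1; 1(1) + 7 = 8; 8(1) + 7 = 15; 15(1) - 15 = 0 → quotient x^2 + 8x + 15, remainder 0.
Solve the quadratic x^2 + 8x + 15 = 0: discriminant = 8^2 - 4(1)(15) = 64 - 60 = 4.
sqrt(4) = 2, so x = (-8 ± 2)/2: x = -3 or x = -5.

x = -5, x = -3, x = 1


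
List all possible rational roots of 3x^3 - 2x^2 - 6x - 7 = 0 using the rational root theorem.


Rational root theorem: possible roots are ±p/q where:
  p divides the constant term (-7): p ∈ {1, 7}
  q divides the leading coefficient (3): q ∈ {1, 3}

All possible rational roots: -7, -7/3, -1, -1/3, 1/3, 1, 7/3, 7

-7, -7/3, -1, -1/3, 1/3, 1, 7/3, 7


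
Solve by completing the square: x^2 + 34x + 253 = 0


Start: x^2 + 34x + 253 = 0
Move constant: x^2 + 34x = -253
Half of 34 is 17, squared is 289
Add 289 to both sides: x^2 + 34x + 289 = 36
(x + 17)^2 = 36
x + 17 = ±6
x = -17 + 6 = -11 or x = -17 - 6 = -23

x = -23, x = -11


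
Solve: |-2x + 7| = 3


An absolute value equation |expr| = 3 gives two cases:
Case 1: -2x + 7 = 3
  -2x = -4, so x = 2
Case 2: -2x + 7 = -3
  -2x = -10, so x = 5

x = 2, x = 5


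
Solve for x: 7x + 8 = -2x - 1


Starting with: 7x + 8 = -2x - 1
Move all x terms to left: (7 + 2)x = -1 - 8
Simplify: 9x = -9
Divide both sides by 9: x = -1

x = -1


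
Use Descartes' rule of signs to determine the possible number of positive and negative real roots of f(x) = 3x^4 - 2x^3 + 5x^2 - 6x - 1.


Descartes' rule of signs:

For positive roots, count sign changes in f(x) = 3x^4 - 2x^3 + 5x^2 - 6x - 1:
Signs of coefficients: +, -, +, -, -
Number of sign changes: 3
Possible positive real roots: 3, 1

For negative roots, examine f(-x) = 3x^4 + 2x^3 + 5x^2 + 6x - 1:
Signs of coefficients: +, +, +, +, -
Number of sign changes: 1
Possible negative real roots: 1

Positive roots: 3 or 1; Negative roots: 1


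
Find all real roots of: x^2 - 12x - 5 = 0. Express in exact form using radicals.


Using the quadratic formula: x = (-b ± sqrt(b^2 - 4ac)) / (2a)
Here a = 1, b = -12, c = -5
Discriminant = b^2 - 4ac = (-12)^2 - 4(1)(-5) = 144 + 20 = 164
Since discriminant = 164 > 0, there are two real roots.
x = (12 ± 2*sqrt(41)) / 2
Simplifying: x = 6 ± sqrt(41)
Numerically: x ≈ 12.4031 or x ≈ -0.4031

x = 6 + sqrt(41) or x = 6 - sqrt(41)


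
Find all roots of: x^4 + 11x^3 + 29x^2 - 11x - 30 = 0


Let p(x) = x^4 + 11x^3 + 29x^2 - 11x - 30. By the rational root theorem (leading coefficient 1), any rational root is an integer divisor of 30: try ±1, ±2, ... in turn.
Test x = 1: value = 0 ✓, so (x - 1) is a factor.
Synthetic division by (x - 1): bring down 1; 1(1) + 11 = 12; 12(1) + 29 = 41; 41(1) - 11 = 30; 30(1) - 30 = 0 → quotient x^3 + 12x^2 + 41x + 30, remainder 0.
Continue with the quotient x^3 + 12x^2 + 41x + 30 (candidates must divide 30; re-test x = 1 first in case it repeats).
Test x = 1: value = 84 ≠ 0.
Test x = -1: value = 0 ✓, so (x + 1) is a factor.
Synthetic division by (x + 1): bring down 1; 1(-1) + 12 = 11; 11(-1) + 41 = 30; 30(-1) + 30 = 0 → quotient x^2 + 11x + 30, remainder 0.
Solve the quadratic x^2 + 11x + 30 = 0: discriminant = 11^2 - 4(1)(30) = 121 - 120 = 1.
sqrt(1) = 1, so x = (-11 ± 1)/2: x = -5 or x = -6.
Collecting all roots found:

x = -6, x = -5, x = -1, x = 1


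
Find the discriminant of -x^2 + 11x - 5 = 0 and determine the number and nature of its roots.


For ax^2 + bx + c = 0, discriminant D = b^2 - 4ac
Here a = -1, b = 11, c = -5
D = (11)^2 - 4(-1)(-5) = 121 - 20 = 101

D = 101 > 0 but not a perfect square
The equation has 2 distinct real irrational roots.

Discriminant = 101, 2 distinct real irrational roots


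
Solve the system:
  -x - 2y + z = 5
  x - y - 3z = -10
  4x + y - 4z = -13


Using Cramer's rule. Expand each determinant along the first row.
D  = (-1)*[(-1)*(-4) - (-3)*1] - (-2)*[1*(-4) - (-3)*4] + 1*[1*1 - (-1)*4]
  = (-1)*(7) - (-2)*(8) + 1*(5) = 14
Dx = 5*[(-1)*(-4) - (-3)*1] - (-2)*[(-10)*(-4) - (-3)*(-13)] + 1*[(-10)*1 - (-1)*(-13)]
  = 5*(7) - (-2)*(1) + 1*(-23) = 14
Dy = (-1)*[(-10)*(-4) - (-3)*(-13)] - 5*[1*(-4) - (-3)*4] + 1*[1*(-13) - (-10)*4]
  = (-1)*(1) - 5*(8) + 1*(27) = -14
Dz = (-1)*[(-1)*(-13) - (-10)*1] - (-2)*[1*(-13) - (-10)*4] + 5*[1*1 - (-1)*4]
  = (-1)*(23) - (-2)*(27) + 5*(5) = 56
x = Dx/D = 14/14 = 1, y = Dy/D = -14/14 = -1, z = Dz/D = 56/14 = 4
Check eq1: (-1)(1) + (-2)(-1) + (1)(4) = 5 = 5 ✓
Check eq2: (1)(1) + (-1)(-1) + (-3)(4) = -10 = -10 ✓
Check eq3: (4)(1) + (1)(-1) + (-4)(4) = -13 = -13 ✓

x = 1, y = -1, z = 4


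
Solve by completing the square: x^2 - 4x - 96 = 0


Start: x^2 - 4x - 96 = 0
Move constant: x^2 - 4x = 96
Half of -4 is -2, squared is 4
Add 4 to both sides: x^2 - 4x + 4 = 100
(x - 2)^2 = 100
x - 2 = ±10
x = 2 + 10 = 12 or x = 2 - 10 = -8

x = -8, x = 12


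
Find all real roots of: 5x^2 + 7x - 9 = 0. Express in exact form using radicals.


Using the quadratic formula: x = (-b ± sqrt(b^2 - 4ac)) / (2a)
Here a = 5, b = 7, c = -9
Discriminant = b^2 - 4ac = 7^2 - 4(5)(-9) = 49 + 180 = 229
Since discriminant = 229 > 0, there are two real roots.
x = (-7 ± sqrt(229)) / 10
Numerically: x ≈ 0.8133 or x ≈ -2.2133

x = (-7 + sqrt(229)) / 10 or x = (-7 - sqrt(229)) / 10


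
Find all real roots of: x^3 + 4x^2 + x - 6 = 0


Let p(x) = x^3 + 4x^2 + x - 6. By the rational root theorem (leading coefficient 1), any rational root is an integer divisor of 6: try ±1, ±2, ... in turn.
Test x = 1: value = 0 ✓, so (x - 1) is a factor.
Synthetic division by (x - 1): bring down 1; 1(1) + 4 = 5; 5(1) + 1 = 6; 6(1) - 6 = 0 → quotient x^2 + 5x + 6, remainder 0.
Solve the quadratic x^2 + 5x + 6 = 0: discriminant = 5^2 - 4(1)(6) = 25 - 24 = 1.
sqrt(1) = 1, so x = (-5 ± 1)/2: x = -2 or x = -3.

x = -3, x = -2, x = 1


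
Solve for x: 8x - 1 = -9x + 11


Starting with: 8x - 1 = -9x + 11
Move all x terms to left: (8 + 9)x = 11 + 1
Simplify: 17x = 12
Divide both sides by 17: x = 12/17

x = 12/17


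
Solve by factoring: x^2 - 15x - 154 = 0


We need two numbers that multiply to -154 and add to -15.
Those numbers are 7 and -22 (since 7 * (-22) = -154 and 7 + (-22) = -15).
So x^2 - 15x - 154 = (x + 7)(x - 22) = 0
Setting each factor to zero: x = -7 or x = 22

x = -7, x = 22


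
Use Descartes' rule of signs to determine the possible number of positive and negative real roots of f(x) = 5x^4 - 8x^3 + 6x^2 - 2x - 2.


Descartes' rule of signs:

For positive roots, count sign changes in f(x) = 5x^4 - 8x^3 + 6x^2 - 2x - 2:
Signs of coefficients: +, -, +, -, -
Number of sign changes: 3
Possible positive real roots: 3, 1

For negative roots, examine f(-x) = 5x^4 + 8x^3 + 6x^2 + 2x - 2:
Signs of coefficients: +, +, +, +, -
Number of sign changes: 1
Possible negative real roots: 1

Positive roots: 3 or 1; Negative roots: 1


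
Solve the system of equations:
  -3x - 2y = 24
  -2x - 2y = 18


Using Cramer's rule:
Determinant D = (-3)(-2) - (-2)(-2) = 6 - 4 = 2
Dx = (24)(-2) - (18)(-2) = -48 + 36 = -12
Dy = (-3)(18) - (-2)(24) = -54 + 48 = -6
x = Dx/D = -12/2 = -6
y = Dy/D = -6/2 = -3

x = -6, y = -3


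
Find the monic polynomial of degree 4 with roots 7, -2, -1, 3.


A monic polynomial with roots 7, -2, -1, 3 is:
p(x) = (x - 7)(x + 2)(x + 1)(x - 3)
After multiplying by (x - 7): x - 7
After multiplying by (x + 2): x^2 - 5x - 14
After multiplying by (x + 1): x^3 - 4x^2 - 19x - 14
After multiplying by (x - 3): x^4 - 7x^3 - 7x^2 + 43x + 42

x^4 - 7x^3 - 7x^2 + 43x + 42


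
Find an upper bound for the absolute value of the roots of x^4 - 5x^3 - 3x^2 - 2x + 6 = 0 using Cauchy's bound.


Cauchy's bound: all roots r satisfy |r| <= 1 + max(|a_i/a_n|) for i = 0,...,n-1
where a_n is the leading coefficient.

Coefficients: [1, -5, -3, -2, 6]
Leading coefficient a_n = 1
Ratios |a_i/a_n|: 5, 3, 2, 6
Maximum ratio: 6
Cauchy's bound: |r| <= 1 + 6 = 7

Upper bound = 7


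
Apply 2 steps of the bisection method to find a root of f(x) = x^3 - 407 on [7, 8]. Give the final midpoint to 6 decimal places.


f(x) = x^3 - 407
f(7) = -64 < 0
f(8) = 105 > 0

Step 1: midpoint = (7.000000 + 8.000000)/2 = 7.500000
  f(7.500000) = 14.875000
  f(mid) > 0, so root is in [7.000000, 7.500000]

Step 2: midpoint = (7.000000 + 7.500000)/2 = 7.250000
  f(7.250000) = -25.921875
  f(mid) < 0, so root is in [7.250000, 7.500000]

midpoint = 7.250000


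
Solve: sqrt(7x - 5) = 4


Square both sides: 7x - 5 = 4^2 = 16
7x = 16 + 5 = 21
x = 3
Check: sqrt(7*3 - 5) = sqrt(16) = 4 ✓

x = 3


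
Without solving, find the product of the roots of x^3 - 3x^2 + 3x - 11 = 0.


By Vieta's formulas for x^3 + bx^2 + cx + d = 0:
  r1 + r2 + r3 = -b/a = 3
  r1*r2 + r1*r3 + r2*r3 = c/a = 3
  r1*r2*r3 = -d/a = 11


Product = 11


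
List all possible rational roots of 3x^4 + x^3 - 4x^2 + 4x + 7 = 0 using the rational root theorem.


Rational root theorem: possible roots are ±p/q where:
  p divides the constant term (7): p ∈ {1, 7}
  q divides the leading coefficient (3): q ∈ {1, 3}

All possible rational roots: -7, -7/3, -1, -1/3, 1/3, 1, 7/3, 7

-7, -7/3, -1, -1/3, 1/3, 1, 7/3, 7


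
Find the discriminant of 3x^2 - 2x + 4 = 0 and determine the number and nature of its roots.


For ax^2 + bx + c = 0, discriminant D = b^2 - 4ac
Here a = 3, b = -2, c = 4
D = (-2)^2 - 4(3)(4) = 4 - 48 = -44

D = -44 < 0
The equation has no real roots (2 complex conjugate roots).

Discriminant = -44, no real roots (2 complex conjugate roots)


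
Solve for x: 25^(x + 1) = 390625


Express both sides with the same base.
390625 = 25^4
Since the bases match, equate exponents: x + 1 = 4
So x = 4 - (1) = 3

x = 3


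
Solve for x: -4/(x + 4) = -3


Multiply both sides by (x + 4): -4 = -3(x + 4)
Distribute: -4 = -3x - 12
-3x = -4 + 12 = 8
x = -8/3

x = -8/3


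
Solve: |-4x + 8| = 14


An absolute value equation |expr| = 14 gives two cases:
Case 1: -4x + 8 = 14
  -4x = 6, so x = -3/2
Case 2: -4x + 8 = -14
  -4x = -22, so x = 11/2

x = -3/2, x = 11/2


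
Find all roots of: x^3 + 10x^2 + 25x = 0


The constant term is 0, so x = 0 is a root. Factor out x:
  x^2 + 10x + 25 = 0
Solve the quadratic x^2 + 10x + 25 = 0: discriminant = 10^2 - 4(1)(25) = 100 - 100 = 0.
Discriminant = 0, so a double root: x = -10/2 = -5.
Collecting all roots found:

x = -5 (multiplicity 2), x = 0


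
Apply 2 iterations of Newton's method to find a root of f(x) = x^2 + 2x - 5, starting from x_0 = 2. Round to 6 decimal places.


Newton's method: x_(n+1) = x_n - f(x_n)/f'(x_n)
f(x) = x^2 + 2x - 5
f'(x) = 2x + 2

Iteration 1:
  f(2.000000) = 3.000000
  f'(2.000000) = 6.000000
  x_1 = 2.000000 - (3.000000)/(6.000000) = 1.500000

Iteration 2:
  f(1.500000) = 0.250000
  f'(1.500000) = 5.000000
  x_2 = 1.500000 - (0.250000)/(5.000000) = 1.450000

x_2 = 1.450000
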